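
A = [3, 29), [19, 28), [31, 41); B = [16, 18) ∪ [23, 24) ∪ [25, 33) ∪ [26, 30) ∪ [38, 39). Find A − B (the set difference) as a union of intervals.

[3, 16) ∪ [18, 23) ∪ [24, 25) ∪ [33, 38) ∪ [39, 41)

A, merged: [3, 29), [31, 41).
B, merged: [16, 18), [23, 24), [25, 33), [38, 39).
[3, 29) with B removed leaves [3, 16), [18, 23), [24, 25).
[31, 41) with B removed leaves [33, 38), [39, 41).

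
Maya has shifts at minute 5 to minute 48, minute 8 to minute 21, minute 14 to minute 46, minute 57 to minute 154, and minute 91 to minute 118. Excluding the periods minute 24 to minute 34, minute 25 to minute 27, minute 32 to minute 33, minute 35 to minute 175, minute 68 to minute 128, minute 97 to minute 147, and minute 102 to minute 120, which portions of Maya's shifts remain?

A, merged: minute 5 to minute 48, minute 57 to minute 154.
B, merged: minute 24 to minute 34, minute 35 to minute 175.
minute 5 to minute 48 \ B = minute 5 to minute 24, minute 34 to minute 35.
minute 57 to minute 154: entirely removed.

minute 5 to minute 24, minute 34 to minute 35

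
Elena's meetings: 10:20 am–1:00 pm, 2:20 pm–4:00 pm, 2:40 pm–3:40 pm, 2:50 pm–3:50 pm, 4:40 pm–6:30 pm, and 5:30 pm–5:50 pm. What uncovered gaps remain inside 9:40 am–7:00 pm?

9:40 am-10:20 am, 1:00 pm-2:20 pm, 4:00 pm-4:40 pm, 6:30 pm-7:00 pm

After merging, the occupied span is 10:20 am-1:00 pm, 2:20 pm-4:00 pm, 4:40 pm-6:30 pm.
Uncovered inside 9:40 am-7:00 pm: 9:40 am-10:20 am, 1:00 pm-2:20 pm, 4:00 pm-4:40 pm, 6:30 pm-7:00 pm.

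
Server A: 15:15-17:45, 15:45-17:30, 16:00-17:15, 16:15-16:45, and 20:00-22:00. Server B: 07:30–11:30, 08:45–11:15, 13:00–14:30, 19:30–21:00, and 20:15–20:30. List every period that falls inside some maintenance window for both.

20:00–21:00

First set merges to 15:15–17:45, 20:00–22:00.
Second set merges to 07:30–11:30, 13:00–14:30, 19:30–21:00.
15:15–17:45 falls entirely outside B.
20:00–22:00 overlaps B on 20:00–21:00.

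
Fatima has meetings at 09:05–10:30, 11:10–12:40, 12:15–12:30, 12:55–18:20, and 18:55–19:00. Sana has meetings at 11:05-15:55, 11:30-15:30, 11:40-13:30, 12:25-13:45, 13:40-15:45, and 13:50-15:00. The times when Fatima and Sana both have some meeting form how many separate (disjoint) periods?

Merge the first list: 09:05-10:30, 11:10-12:40, 12:55-18:20, 18:55-19:00.
Merge the second list: 11:05-15:55.
A ∩ B = 11:10-12:40, 12:55-15:55.
That is 2 disjoint pieces.

2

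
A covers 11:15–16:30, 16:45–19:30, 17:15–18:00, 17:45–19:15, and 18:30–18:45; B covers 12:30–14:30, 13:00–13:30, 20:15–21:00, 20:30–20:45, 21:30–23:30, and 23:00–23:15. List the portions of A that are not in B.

11:15-12:30, 14:30-16:30, 16:45-19:30

A, merged: 11:15-16:30, 16:45-19:30.
B, merged: 12:30-14:30, 20:15-21:00, 21:30-23:30.
11:15-16:30 minus B → 11:15-12:30, 14:30-16:30.
16:45-19:30: no B overlap → unchanged.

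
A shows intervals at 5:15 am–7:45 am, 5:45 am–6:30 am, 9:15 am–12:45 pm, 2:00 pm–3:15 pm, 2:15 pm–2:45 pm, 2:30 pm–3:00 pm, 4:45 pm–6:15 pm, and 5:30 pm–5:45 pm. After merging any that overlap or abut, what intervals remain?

5:45 am–6:30 am overlaps/touches 5:15 am–7:45 am → extend to 5:15 am–7:45 am.
9:15 am–12:45 pm is disjoint → start new block.
2:00 pm–3:15 pm is disjoint → start new block.
2:15 pm–2:45 pm overlaps/touches 2:00 pm–3:15 pm → extend to 2:00 pm–3:15 pm.
2:30 pm–3:00 pm overlaps/touches 2:00 pm–3:15 pm → extend to 2:00 pm–3:15 pm.
4:45 pm–6:15 pm is disjoint → start new block.
5:30 pm–5:45 pm overlaps/touches 4:45 pm–6:15 pm → extend to 4:45 pm–6:15 pm.

5:15 am–7:45 am, 9:15 am–12:45 pm, 2:00 pm–3:15 pm, 4:45 pm–6:15 pm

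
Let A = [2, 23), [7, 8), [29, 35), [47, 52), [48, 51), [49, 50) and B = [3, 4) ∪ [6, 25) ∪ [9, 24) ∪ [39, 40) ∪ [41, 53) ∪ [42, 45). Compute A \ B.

A, merged: [2, 23), [29, 35), [47, 52).
B, merged: [3, 4), [6, 25), [39, 40), [41, 53).
[2, 23) with B removed leaves [2, 3), [4, 6).
[29, 35) is untouched.
[47, 52) lies entirely inside B → drops out.

[2, 3) ∪ [4, 6) ∪ [29, 35)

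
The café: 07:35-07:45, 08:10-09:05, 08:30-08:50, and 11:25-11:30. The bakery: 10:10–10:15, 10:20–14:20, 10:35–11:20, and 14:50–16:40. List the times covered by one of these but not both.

Merge the first list: 07:35–07:45, 08:10–09:05, 11:25–11:30.
Merge the second list: 10:10–10:15, 10:20–14:20, 14:50–16:40.
A \ B = 07:35–07:45, 08:10–09:05.
B \ A = 10:10–10:15, 10:20–11:25, 11:30–14:20, 14:50–16:40.
Union of the two gives the symmetric difference.

07:35–07:45, 08:10–09:05, 10:10–10:15, 10:20–11:25, 11:30–14:20, 14:50–16:40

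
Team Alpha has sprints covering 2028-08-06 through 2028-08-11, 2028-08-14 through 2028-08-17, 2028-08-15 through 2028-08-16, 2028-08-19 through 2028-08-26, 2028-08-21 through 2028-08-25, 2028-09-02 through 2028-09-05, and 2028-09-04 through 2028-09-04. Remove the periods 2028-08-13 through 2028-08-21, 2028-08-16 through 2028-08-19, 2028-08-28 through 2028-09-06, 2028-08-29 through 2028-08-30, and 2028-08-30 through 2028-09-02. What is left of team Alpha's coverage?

First set merges to 2028-08-06 through 2028-08-11, 2028-08-14 through 2028-08-17, 2028-08-19 through 2028-08-26, 2028-09-02 through 2028-09-05.
Second set merges to 2028-08-13 through 2028-08-21, 2028-08-28 through 2028-09-06.
2028-08-06 through 2028-08-11: no B overlap → unchanged.
2028-08-14 through 2028-08-17: fully covered by B → removed.
2028-08-19 through 2028-08-26 minus B → 2028-08-22 through 2028-08-26.
2028-09-02 through 2028-09-05: fully covered by B → removed.

2028-08-06 through 2028-08-11, 2028-08-22 through 2028-08-26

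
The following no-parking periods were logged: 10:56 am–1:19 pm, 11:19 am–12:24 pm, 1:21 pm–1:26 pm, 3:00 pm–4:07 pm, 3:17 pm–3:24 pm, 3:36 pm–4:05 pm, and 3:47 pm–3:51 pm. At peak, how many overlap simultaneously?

Walk the sorted start/end points keeping a running depth.
The depth first hits 3 at 3:47 pm.

3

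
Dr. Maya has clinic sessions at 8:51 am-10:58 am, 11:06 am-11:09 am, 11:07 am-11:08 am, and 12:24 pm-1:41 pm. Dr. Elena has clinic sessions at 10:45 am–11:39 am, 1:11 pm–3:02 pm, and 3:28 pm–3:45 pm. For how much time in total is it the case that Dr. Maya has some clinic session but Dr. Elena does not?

2 h 41 min

A, merged: 8:51 am–10:58 am, 11:06 am–11:09 am, 12:24 pm–1:41 pm.
A \ B = 8:51 am–10:45 am, 12:24 pm–1:11 pm.
Total: 1 h 54 min + 47 min = 2 h 41 min.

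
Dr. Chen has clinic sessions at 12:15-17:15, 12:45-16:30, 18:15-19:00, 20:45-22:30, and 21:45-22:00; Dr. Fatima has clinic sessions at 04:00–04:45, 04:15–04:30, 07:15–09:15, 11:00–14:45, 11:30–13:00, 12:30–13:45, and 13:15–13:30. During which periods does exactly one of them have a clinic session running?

A, merged: 12:15-17:15, 18:15-19:00, 20:45-22:30.
B, merged: 04:00-04:45, 07:15-09:15, 11:00-14:45.
A but not B: 14:45-17:15, 18:15-19:00, 20:45-22:30.
B but not A: 04:00-04:45, 07:15-09:15, 11:00-12:15.
Combining gives A △ B.

04:00-04:45, 07:15-09:15, 11:00-12:15, 14:45-17:15, 18:15-19:00, 20:45-22:30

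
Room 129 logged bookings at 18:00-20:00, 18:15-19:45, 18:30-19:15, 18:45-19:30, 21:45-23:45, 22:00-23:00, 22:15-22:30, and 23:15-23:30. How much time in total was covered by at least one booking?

Merged: 18:00–20:00, 21:45–23:45.
Lengths: 2 h + 2 h = 4 h.

4 h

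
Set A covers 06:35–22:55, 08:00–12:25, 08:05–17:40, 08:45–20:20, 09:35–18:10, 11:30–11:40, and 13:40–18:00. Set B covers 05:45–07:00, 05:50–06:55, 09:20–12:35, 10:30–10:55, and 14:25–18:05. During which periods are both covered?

06:35–07:00, 09:20–12:35, 14:25–18:05

A, merged: 06:35–22:55.
B, merged: 05:45–07:00, 09:20–12:35, 14:25–18:05.
06:35–22:55 ∩ B → 06:35–07:00, 09:20–12:35, 14:25–18:05.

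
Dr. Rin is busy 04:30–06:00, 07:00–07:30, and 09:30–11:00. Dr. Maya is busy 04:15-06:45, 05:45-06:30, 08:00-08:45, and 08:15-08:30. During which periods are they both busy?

Second set merges to 04:15–06:45, 08:00–08:45.
04:30–06:00 meets the second set on 04:30–06:00.
07:00–07:30: no overlap with the second set.
09:30–11:00: no overlap with the second set.

04:30–06:00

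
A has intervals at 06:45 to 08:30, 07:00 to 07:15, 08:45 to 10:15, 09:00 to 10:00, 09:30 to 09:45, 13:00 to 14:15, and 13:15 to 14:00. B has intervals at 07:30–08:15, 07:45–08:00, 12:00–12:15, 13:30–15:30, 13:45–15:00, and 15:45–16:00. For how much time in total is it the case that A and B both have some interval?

1 h 30 min

Merge the first list: 06:45-08:30, 08:45-10:15, 13:00-14:15.
Merge the second list: 07:30-08:15, 12:00-12:15, 13:30-15:30, 15:45-16:00.
A ∩ B = 07:30-08:15, 13:30-14:15.
Total: 45 min + 45 min = 1 h 30 min.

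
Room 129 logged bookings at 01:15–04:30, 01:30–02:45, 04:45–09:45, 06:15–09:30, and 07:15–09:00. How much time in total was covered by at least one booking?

8 h 15 min

Merged: 01:15-04:30, 04:45-09:45.
Lengths: 3 h 15 min + 5 h = 8 h 15 min.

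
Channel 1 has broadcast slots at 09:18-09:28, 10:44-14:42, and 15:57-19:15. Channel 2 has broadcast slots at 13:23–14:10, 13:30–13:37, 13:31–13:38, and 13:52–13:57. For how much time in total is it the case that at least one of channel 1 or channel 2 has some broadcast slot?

7 h 26 min

Merge the second list: 13:23-14:10.
A ∪ B = 09:18-09:28, 10:44-14:42, 15:57-19:15.
Total: 10 min + 3 h 58 min + 3 h 18 min = 7 h 26 min.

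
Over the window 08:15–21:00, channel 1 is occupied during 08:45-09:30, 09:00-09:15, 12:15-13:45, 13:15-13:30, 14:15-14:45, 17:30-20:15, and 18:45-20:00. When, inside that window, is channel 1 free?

Covered (merged): 08:45–09:30, 12:15–13:45, 14:15–14:45, 17:30–20:15.
Uncovered inside 08:15–21:00: 08:15–08:45, 09:30–12:15, 13:45–14:15, 14:45–17:30, 20:15–21:00.

08:15–08:45, 09:30–12:15, 13:45–14:15, 14:45–17:30, 20:15–21:00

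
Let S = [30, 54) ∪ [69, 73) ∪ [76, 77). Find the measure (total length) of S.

Merged: [30, 54), [69, 73), [76, 77).
Lengths: 24 + 4 + 1 = 29.

29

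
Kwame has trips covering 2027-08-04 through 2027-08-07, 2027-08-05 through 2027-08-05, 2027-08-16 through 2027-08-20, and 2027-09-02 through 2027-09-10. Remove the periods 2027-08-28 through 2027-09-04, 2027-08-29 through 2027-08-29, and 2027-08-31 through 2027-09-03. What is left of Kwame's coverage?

2027-08-04 through 2027-08-07, 2027-08-16 through 2027-08-20, 2027-09-05 through 2027-09-10

First set merges to 2027-08-04 through 2027-08-07, 2027-08-16 through 2027-08-20, 2027-09-02 through 2027-09-10.
Second set merges to 2027-08-28 through 2027-09-04.
2027-08-04 through 2027-08-07: nothing removed.
2027-08-16 through 2027-08-20: nothing removed.
2027-09-02 through 2027-09-10 \ B = 2027-09-05 through 2027-09-10.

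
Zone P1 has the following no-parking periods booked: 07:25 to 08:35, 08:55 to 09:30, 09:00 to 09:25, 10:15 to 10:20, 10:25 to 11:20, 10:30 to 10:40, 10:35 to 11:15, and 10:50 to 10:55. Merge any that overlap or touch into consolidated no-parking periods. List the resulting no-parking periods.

08:55-09:30 is disjoint → start new block.
09:00-09:25 overlaps/touches 08:55-09:30 → extend to 08:55-09:30.
10:15-10:20 is disjoint → start new block.
10:25-11:20 is disjoint → start new block.
10:30-10:40 overlaps/touches 10:25-11:20 → extend to 10:25-11:20.
10:35-11:15 overlaps/touches 10:25-11:20 → extend to 10:25-11:20.
10:50-10:55 overlaps/touches 10:25-11:20 → extend to 10:25-11:20.

07:25-08:35, 08:55-09:30, 10:15-10:20, 10:25-11:20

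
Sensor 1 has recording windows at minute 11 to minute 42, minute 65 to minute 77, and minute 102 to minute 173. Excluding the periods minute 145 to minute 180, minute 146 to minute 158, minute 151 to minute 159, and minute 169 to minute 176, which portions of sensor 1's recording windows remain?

Merge the second list: minute 145 to minute 180.
minute 11 to minute 42: no B overlap → unchanged.
minute 65 to minute 77: no B overlap → unchanged.
minute 102 to minute 173 minus B → minute 102 to minute 145.

minute 11 to minute 42, minute 65 to minute 77, minute 102 to minute 145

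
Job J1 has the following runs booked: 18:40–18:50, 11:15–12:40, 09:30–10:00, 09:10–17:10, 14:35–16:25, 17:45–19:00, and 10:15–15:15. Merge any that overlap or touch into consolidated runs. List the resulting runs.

09:10–17:10, 17:45–19:00

Sort by start: 09:10–17:10, 09:30–10:00, 10:15–15:15, 11:15–12:40, 14:35–16:25, 17:45–19:00, 18:40–18:50.
09:30–10:00 overlaps/touches 09:10–17:10 → extend to 09:10–17:10.
10:15–15:15 overlaps/touches 09:10–17:10 → extend to 09:10–17:10.
11:15–12:40 overlaps/touches 09:10–17:10 → extend to 09:10–17:10.
14:35–16:25 overlaps/touches 09:10–17:10 → extend to 09:10–17:10.
17:45–19:00 is disjoint → start new block.
18:40–18:50 overlaps/touches 17:45–19:00 → extend to 17:45–19:00.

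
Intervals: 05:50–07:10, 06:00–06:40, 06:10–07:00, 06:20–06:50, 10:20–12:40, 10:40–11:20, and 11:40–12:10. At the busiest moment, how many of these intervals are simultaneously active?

Sweep endpoints in order; track running count of active intervals.
Peak of 4 reached at 06:20.

4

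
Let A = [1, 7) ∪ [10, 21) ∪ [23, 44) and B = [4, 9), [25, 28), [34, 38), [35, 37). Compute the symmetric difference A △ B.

[1, 4) ∪ [7, 9) ∪ [10, 21) ∪ [23, 25) ∪ [28, 34) ∪ [38, 44)

Second set merges to [4, 9), [25, 28), [34, 38).
A \ B = [1, 4), [10, 21), [23, 25), [28, 34), [38, 44).
B \ A = [7, 9).
Union of the two gives the symmetric difference.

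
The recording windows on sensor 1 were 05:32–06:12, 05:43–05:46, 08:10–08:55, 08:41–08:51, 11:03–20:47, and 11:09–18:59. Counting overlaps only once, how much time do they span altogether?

Merged: 05:32-06:12, 08:10-08:55, 11:03-20:47.
Lengths: 40 min + 45 min + 9 h 44 min = 11 h 9 min.

11 h 9 min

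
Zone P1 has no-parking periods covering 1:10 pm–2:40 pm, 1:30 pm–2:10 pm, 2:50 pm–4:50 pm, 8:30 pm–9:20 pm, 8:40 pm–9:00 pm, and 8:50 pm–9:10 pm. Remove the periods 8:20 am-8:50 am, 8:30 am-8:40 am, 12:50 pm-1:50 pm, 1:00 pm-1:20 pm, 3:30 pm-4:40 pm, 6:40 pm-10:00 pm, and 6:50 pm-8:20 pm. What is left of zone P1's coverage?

1:50 pm–2:40 pm, 2:50 pm–3:30 pm, 4:40 pm–4:50 pm

First set merges to 1:10 pm–2:40 pm, 2:50 pm–4:50 pm, 8:30 pm–9:20 pm.
Second set merges to 8:20 am–8:50 am, 12:50 pm–1:50 pm, 3:30 pm–4:40 pm, 6:40 pm–10:00 pm.
1:10 pm–2:40 pm minus B → 1:50 pm–2:40 pm.
2:50 pm–4:50 pm minus B → 2:50 pm–3:30 pm, 4:40 pm–4:50 pm.
8:30 pm–9:20 pm: fully covered by B → removed.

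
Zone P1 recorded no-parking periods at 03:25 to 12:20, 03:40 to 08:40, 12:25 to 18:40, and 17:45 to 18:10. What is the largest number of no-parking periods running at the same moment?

2

Walk the sorted start/end points keeping a running depth.
The depth first hits 2 at 03:40.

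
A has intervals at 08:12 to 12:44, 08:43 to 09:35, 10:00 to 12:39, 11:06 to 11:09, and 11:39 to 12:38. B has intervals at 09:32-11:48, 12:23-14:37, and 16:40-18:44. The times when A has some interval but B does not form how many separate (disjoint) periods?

2

Merge the first list: 08:12–12:44.
A \ B = 08:12–09:32, 11:48–12:23.
That is 2 disjoint pieces.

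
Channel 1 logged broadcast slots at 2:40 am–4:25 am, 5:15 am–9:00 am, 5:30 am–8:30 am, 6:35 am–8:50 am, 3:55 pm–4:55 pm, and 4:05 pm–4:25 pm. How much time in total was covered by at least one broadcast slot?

Merged: 2:40 am–4:25 am, 5:15 am–9:00 am, 3:55 pm–4:55 pm.
Lengths: 1 h 45 min + 3 h 45 min + 1 h = 6 h 30 min.

6 h 30 min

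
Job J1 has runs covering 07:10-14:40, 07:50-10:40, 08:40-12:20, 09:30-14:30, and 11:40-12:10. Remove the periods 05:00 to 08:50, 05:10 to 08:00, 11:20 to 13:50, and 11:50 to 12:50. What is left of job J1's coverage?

First set merges to 07:10-14:40.
Second set merges to 05:00-08:50, 11:20-13:50.
07:10-14:40 with B removed leaves 08:50-11:20, 13:50-14:40.

08:50-11:20, 13:50-14:40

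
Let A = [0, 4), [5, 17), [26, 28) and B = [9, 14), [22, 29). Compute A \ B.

[0, 4) ∪ [5, 9) ∪ [14, 17)

[0, 4): nothing removed.
[5, 17) \ B = [5, 9), [14, 17).
[26, 28): entirely removed.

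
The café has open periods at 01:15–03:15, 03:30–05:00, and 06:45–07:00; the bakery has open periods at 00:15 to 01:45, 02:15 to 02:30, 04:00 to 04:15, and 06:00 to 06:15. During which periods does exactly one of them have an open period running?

00:15–01:15, 01:45–02:15, 02:30–03:15, 03:30–04:00, 04:15–05:00, 06:00–06:15, 06:45–07:00

Only in the first: 01:45–02:15, 02:30–03:15, 03:30–04:00, 04:15–05:00, 06:45–07:00.
Only in the second: 00:15–01:15, 06:00–06:15.
Together these are the periods covered by exactly one.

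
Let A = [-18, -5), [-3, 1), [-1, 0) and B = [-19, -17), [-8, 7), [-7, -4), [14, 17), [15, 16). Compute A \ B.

Merge the first list: [-18, -5), [-3, 1).
Merge the second list: [-19, -17), [-8, 7), [14, 17).
[-18, -5) \ B = [-17, -8).
[-3, 1): entirely removed.

[-17, -8)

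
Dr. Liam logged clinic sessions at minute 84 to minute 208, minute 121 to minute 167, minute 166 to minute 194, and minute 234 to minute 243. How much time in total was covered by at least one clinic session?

Merged: minute 84 to minute 208, minute 234 to minute 243.
Lengths: 124 minutes + 9 minutes = 133 minutes.

133 minutes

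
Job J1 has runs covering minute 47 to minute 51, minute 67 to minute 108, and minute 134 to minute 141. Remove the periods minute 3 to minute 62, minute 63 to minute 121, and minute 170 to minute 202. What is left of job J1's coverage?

minute 47 to minute 51 lies entirely inside B → drops out.
minute 67 to minute 108 lies entirely inside B → drops out.
minute 134 to minute 141 is untouched.

minute 134 to minute 141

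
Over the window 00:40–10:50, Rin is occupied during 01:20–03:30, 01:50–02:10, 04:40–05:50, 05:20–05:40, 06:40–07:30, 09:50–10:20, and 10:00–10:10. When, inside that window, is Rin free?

00:40–01:20, 03:30–04:40, 05:50–06:40, 07:30–09:50, 10:20–10:50

The merged coverage is 01:20–03:30, 04:40–05:50, 06:40–07:30, 09:50–10:20.
Complement within 00:40–10:50: 00:40–01:20, 03:30–04:40, 05:50–06:40, 07:30–09:50, 10:20–10:50.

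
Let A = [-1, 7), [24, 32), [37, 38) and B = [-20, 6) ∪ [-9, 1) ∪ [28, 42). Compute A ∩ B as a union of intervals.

Second set merges to [-20, 6), [28, 42).
[-1, 7) overlaps B on [-1, 6).
[24, 32) overlaps B on [28, 32).
[37, 38) overlaps B on [37, 38).

[-1, 6) ∪ [28, 32) ∪ [37, 38)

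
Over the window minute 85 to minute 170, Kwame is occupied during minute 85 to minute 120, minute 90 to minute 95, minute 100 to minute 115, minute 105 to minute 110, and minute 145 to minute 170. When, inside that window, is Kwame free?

minute 120 to minute 145

After merging, the occupied span is minute 85 to minute 120, minute 145 to minute 170.
Gaps within minute 85 to minute 170: minute 120 to minute 145.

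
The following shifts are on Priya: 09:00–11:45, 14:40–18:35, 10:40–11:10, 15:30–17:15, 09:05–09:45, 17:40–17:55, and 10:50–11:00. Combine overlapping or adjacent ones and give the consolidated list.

Sort by start: 09:00-11:45, 09:05-09:45, 10:40-11:10, 10:50-11:00, 14:40-18:35, 15:30-17:15, 17:40-17:55.
09:05-09:45 overlaps/touches 09:00-11:45 → extend to 09:00-11:45.
10:40-11:10 overlaps/touches 09:00-11:45 → extend to 09:00-11:45.
10:50-11:00 overlaps/touches 09:00-11:45 → extend to 09:00-11:45.
14:40-18:35 is disjoint → start new block.
15:30-17:15 overlaps/touches 14:40-18:35 → extend to 14:40-18:35.
17:40-17:55 overlaps/touches 14:40-18:35 → extend to 14:40-18:35.

09:00-11:45, 14:40-18:35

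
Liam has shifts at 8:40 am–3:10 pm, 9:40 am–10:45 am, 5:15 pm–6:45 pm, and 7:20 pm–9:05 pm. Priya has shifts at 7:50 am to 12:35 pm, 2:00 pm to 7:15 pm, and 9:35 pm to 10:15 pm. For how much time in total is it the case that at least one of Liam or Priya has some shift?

A, merged: 8:40 am–3:10 pm, 5:15 pm–6:45 pm, 7:20 pm–9:05 pm.
A ∪ B = 7:50 am–7:15 pm, 7:20 pm–9:05 pm, 9:35 pm–10:15 pm.
Total: 11 h 25 min + 1 h 45 min + 40 min = 13 h 50 min.

13 h 50 min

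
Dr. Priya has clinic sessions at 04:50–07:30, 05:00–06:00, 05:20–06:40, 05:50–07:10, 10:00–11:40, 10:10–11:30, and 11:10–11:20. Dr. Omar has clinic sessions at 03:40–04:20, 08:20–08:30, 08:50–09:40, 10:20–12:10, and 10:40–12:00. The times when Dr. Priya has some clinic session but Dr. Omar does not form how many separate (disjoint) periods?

2

First set merges to 04:50-07:30, 10:00-11:40.
Second set merges to 03:40-04:20, 08:20-08:30, 08:50-09:40, 10:20-12:10.
A \ B = 04:50-07:30, 10:00-10:20.
That is 2 disjoint pieces.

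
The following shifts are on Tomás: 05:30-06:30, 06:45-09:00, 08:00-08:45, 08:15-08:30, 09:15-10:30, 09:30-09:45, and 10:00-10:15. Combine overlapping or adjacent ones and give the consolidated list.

06:45–09:00 is disjoint → start new block.
08:00–08:45 overlaps/touches 06:45–09:00 → extend to 06:45–09:00.
08:15–08:30 overlaps/touches 06:45–09:00 → extend to 06:45–09:00.
09:15–10:30 is disjoint → start new block.
09:30–09:45 overlaps/touches 09:15–10:30 → extend to 09:15–10:30.
10:00–10:15 overlaps/touches 09:15–10:30 → extend to 09:15–10:30.

05:30–06:30, 06:45–09:00, 09:15–10:30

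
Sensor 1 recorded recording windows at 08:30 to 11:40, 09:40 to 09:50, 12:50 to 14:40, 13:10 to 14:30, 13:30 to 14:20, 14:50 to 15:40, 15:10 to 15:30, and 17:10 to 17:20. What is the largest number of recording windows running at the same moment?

3

Sweep endpoints in order; track running count of active intervals.
Peak of 3 reached at 13:30.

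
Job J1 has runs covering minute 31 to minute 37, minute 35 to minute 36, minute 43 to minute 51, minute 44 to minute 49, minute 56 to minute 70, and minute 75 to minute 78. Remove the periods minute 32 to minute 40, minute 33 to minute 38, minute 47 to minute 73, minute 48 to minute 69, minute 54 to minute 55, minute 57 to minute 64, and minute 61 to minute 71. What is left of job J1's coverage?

minute 31 to minute 32, minute 43 to minute 47, minute 75 to minute 78

A, merged: minute 31 to minute 37, minute 43 to minute 51, minute 56 to minute 70, minute 75 to minute 78.
B, merged: minute 32 to minute 40, minute 47 to minute 73.
minute 31 to minute 37 with B removed leaves minute 31 to minute 32.
minute 43 to minute 51 with B removed leaves minute 43 to minute 47.
minute 56 to minute 70 lies entirely inside B → drops out.
minute 75 to minute 78 is untouched.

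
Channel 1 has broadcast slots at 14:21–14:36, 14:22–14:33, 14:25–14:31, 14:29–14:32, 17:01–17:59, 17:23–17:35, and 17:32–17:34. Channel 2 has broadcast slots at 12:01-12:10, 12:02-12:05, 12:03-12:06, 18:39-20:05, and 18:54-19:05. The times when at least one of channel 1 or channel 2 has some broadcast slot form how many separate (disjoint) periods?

A, merged: 14:21–14:36, 17:01–17:59.
B, merged: 12:01–12:10, 18:39–20:05.
A ∪ B = 12:01–12:10, 14:21–14:36, 17:01–17:59, 18:39–20:05.
That is 4 disjoint pieces.

4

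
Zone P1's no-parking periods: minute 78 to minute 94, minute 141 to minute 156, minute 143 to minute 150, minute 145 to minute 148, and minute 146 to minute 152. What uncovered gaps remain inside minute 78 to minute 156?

The merged coverage is minute 78 to minute 94, minute 141 to minute 156.
Gaps within minute 78 to minute 156: minute 94 to minute 141.

minute 94 to minute 141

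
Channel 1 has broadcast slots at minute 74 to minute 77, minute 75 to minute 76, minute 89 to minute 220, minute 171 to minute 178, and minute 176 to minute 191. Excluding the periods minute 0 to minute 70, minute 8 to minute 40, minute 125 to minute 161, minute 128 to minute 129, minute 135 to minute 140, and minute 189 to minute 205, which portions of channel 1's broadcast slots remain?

First set merges to minute 74 to minute 77, minute 89 to minute 220.
Second set merges to minute 0 to minute 70, minute 125 to minute 161, minute 189 to minute 205.
minute 74 to minute 77: nothing removed.
minute 89 to minute 220 \ B = minute 89 to minute 125, minute 161 to minute 189, minute 205 to minute 220.

minute 74 to minute 77, minute 89 to minute 125, minute 161 to minute 189, minute 205 to minute 220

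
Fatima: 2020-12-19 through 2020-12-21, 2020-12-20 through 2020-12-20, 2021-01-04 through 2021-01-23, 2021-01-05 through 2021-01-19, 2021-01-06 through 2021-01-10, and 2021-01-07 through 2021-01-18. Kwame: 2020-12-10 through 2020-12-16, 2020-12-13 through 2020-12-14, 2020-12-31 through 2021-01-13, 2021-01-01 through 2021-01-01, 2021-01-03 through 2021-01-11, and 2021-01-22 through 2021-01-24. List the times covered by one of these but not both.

A, merged: 2020-12-19 through 2020-12-21, 2021-01-04 through 2021-01-23.
B, merged: 2020-12-10 through 2020-12-16, 2020-12-31 through 2021-01-13, 2021-01-22 through 2021-01-24.
Only in the first: 2020-12-19 through 2020-12-21, 2021-01-14 through 2021-01-21.
Only in the second: 2020-12-10 through 2020-12-16, 2020-12-31 through 2021-01-03, 2021-01-24 through 2021-01-24.
Together these are the periods covered by exactly one.

2020-12-10 through 2020-12-16, 2020-12-19 through 2020-12-21, 2020-12-31 through 2021-01-03, 2021-01-14 through 2021-01-21, 2021-01-24 through 2021-01-24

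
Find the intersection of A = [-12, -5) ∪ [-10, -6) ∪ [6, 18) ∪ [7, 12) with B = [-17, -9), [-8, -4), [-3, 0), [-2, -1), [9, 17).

Merge the first list: [-12, -5), [6, 18).
Merge the second list: [-17, -9), [-8, -4), [-3, 0), [9, 17).
[-12, -5) meets the second set on [-12, -9), [-8, -5).
[6, 18) meets the second set on [9, 17).

[-12, -9) ∪ [-8, -5) ∪ [9, 17)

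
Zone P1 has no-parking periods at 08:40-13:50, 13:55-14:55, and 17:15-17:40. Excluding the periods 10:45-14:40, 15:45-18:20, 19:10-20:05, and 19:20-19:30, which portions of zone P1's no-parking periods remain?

Merge the second list: 10:45–14:40, 15:45–18:20, 19:10–20:05.
08:40–13:50 with B removed leaves 08:40–10:45.
13:55–14:55 with B removed leaves 14:40–14:55.
17:15–17:40 lies entirely inside B → drops out.

08:40–10:45, 14:40–14:55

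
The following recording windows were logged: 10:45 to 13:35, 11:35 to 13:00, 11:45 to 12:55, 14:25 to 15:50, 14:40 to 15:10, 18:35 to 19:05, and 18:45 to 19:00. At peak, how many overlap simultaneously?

3

Walk the sorted start/end points keeping a running depth.
The depth first hits 3 at 11:45.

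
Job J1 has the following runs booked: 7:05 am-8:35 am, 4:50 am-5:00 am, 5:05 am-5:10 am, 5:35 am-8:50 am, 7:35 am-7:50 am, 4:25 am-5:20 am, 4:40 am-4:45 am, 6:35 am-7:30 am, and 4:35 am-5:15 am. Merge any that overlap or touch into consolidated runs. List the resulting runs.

4:25 am–5:20 am, 5:35 am–8:50 am

Sort by start: 4:25 am–5:20 am, 4:35 am–5:15 am, 4:40 am–4:45 am, 4:50 am–5:00 am, 5:05 am–5:10 am, 5:35 am–8:50 am, 6:35 am–7:30 am, 7:05 am–8:35 am, 7:35 am–7:50 am.
4:35 am–5:15 am overlaps/touches 4:25 am–5:20 am → extend to 4:25 am–5:20 am.
4:40 am–4:45 am overlaps/touches 4:25 am–5:20 am → extend to 4:25 am–5:20 am.
4:50 am–5:00 am overlaps/touches 4:25 am–5:20 am → extend to 4:25 am–5:20 am.
5:05 am–5:10 am overlaps/touches 4:25 am–5:20 am → extend to 4:25 am–5:20 am.
5:35 am–8:50 am is disjoint → start new block.
6:35 am–7:30 am overlaps/touches 5:35 am–8:50 am → extend to 5:35 am–8:50 am.
7:05 am–8:35 am overlaps/touches 5:35 am–8:50 am → extend to 5:35 am–8:50 am.
7:35 am–7:50 am overlaps/touches 5:35 am–8:50 am → extend to 5:35 am–8:50 am.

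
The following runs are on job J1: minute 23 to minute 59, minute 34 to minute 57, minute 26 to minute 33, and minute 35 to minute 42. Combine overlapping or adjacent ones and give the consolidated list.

minute 23 to minute 59

Sort by start: minute 23 to minute 59, minute 26 to minute 33, minute 34 to minute 57, minute 35 to minute 42.
minute 26 to minute 33 overlaps/touches minute 23 to minute 59 → extend to minute 23 to minute 59.
minute 34 to minute 57 overlaps/touches minute 23 to minute 59 → extend to minute 23 to minute 59.
minute 35 to minute 42 overlaps/touches minute 23 to minute 59 → extend to minute 23 to minute 59.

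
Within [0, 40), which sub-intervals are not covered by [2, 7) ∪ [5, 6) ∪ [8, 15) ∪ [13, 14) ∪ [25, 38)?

[0, 2) ∪ [7, 8) ∪ [15, 25) ∪ [38, 40)

Covered (merged): [2, 7), [8, 15), [25, 38).
Gaps within [0, 40): [0, 2), [7, 8), [15, 25), [38, 40).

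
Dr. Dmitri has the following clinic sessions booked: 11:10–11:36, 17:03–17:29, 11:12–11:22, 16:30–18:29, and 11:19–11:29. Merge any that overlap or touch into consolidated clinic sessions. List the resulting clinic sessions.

11:10–11:36, 16:30–18:29

Sort by start: 11:10–11:36, 11:12–11:22, 11:19–11:29, 16:30–18:29, 17:03–17:29.
11:12–11:22 overlaps/touches 11:10–11:36 → extend to 11:10–11:36.
11:19–11:29 overlaps/touches 11:10–11:36 → extend to 11:10–11:36.
16:30–18:29 is disjoint → start new block.
17:03–17:29 overlaps/touches 16:30–18:29 → extend to 16:30–18:29.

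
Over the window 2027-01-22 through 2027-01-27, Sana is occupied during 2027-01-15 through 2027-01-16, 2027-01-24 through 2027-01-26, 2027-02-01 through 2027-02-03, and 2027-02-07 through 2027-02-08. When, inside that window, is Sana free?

2027-01-22 through 2027-01-23, 2027-01-27 through 2027-01-27

Covered (merged): 2027-01-15 through 2027-01-16, 2027-01-24 through 2027-01-26, 2027-02-01 through 2027-02-03, 2027-02-07 through 2027-02-08.
Complement within 2027-01-22 through 2027-01-27: 2027-01-22 through 2027-01-23, 2027-01-27 through 2027-01-27.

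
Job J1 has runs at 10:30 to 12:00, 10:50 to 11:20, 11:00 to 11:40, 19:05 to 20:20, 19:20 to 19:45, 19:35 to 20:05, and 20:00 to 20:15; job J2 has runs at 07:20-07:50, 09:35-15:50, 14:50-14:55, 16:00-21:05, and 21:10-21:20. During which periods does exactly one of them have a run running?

07:20-07:50, 09:35-10:30, 12:00-15:50, 16:00-19:05, 20:20-21:05, 21:10-21:20

First set merges to 10:30-12:00, 19:05-20:20.
Second set merges to 07:20-07:50, 09:35-15:50, 16:00-21:05, 21:10-21:20.
A but not B: none.
B but not A: 07:20-07:50, 09:35-10:30, 12:00-15:50, 16:00-19:05, 20:20-21:05, 21:10-21:20.
Combining gives A △ B.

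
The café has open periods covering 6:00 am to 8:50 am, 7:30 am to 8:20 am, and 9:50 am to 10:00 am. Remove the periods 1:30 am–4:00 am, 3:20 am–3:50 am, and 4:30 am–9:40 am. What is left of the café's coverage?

A, merged: 6:00 am–8:50 am, 9:50 am–10:00 am.
B, merged: 1:30 am–4:00 am, 4:30 am–9:40 am.
6:00 am–8:50 am: entirely removed.
9:50 am–10:00 am: nothing removed.

9:50 am–10:00 am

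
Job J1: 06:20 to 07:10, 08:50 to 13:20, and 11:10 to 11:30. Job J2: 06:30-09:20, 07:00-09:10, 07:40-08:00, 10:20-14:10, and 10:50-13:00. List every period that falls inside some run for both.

A, merged: 06:20–07:10, 08:50–13:20.
B, merged: 06:30–09:20, 10:20–14:10.
06:20–07:10 overlaps B on 06:30–07:10.
08:50–13:20 overlaps B on 08:50–09:20, 10:20–13:20.

06:30–07:10, 08:50–09:20, 10:20–13:20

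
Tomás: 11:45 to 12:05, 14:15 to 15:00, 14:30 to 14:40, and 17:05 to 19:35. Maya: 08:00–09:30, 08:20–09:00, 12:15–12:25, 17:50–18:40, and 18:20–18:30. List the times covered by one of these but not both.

A, merged: 11:45–12:05, 14:15–15:00, 17:05–19:35.
B, merged: 08:00–09:30, 12:15–12:25, 17:50–18:40.
A \ B = 11:45–12:05, 14:15–15:00, 17:05–17:50, 18:40–19:35.
B \ A = 08:00–09:30, 12:15–12:25.
Union of the two gives the symmetric difference.

08:00–09:30, 11:45–12:05, 12:15–12:25, 14:15–15:00, 17:05–17:50, 18:40–19:35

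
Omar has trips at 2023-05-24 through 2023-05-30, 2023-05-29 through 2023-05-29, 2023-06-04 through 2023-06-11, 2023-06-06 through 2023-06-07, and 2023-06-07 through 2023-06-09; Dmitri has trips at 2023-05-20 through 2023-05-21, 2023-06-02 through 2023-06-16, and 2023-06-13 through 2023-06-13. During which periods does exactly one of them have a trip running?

Merge the first list: 2023-05-24 through 2023-05-30, 2023-06-04 through 2023-06-11.
Merge the second list: 2023-05-20 through 2023-05-21, 2023-06-02 through 2023-06-16.
Only in the first: 2023-05-24 through 2023-05-30.
Only in the second: 2023-05-20 through 2023-05-21, 2023-06-02 through 2023-06-03, 2023-06-12 through 2023-06-16.
Together these are the periods covered by exactly one.

2023-05-20 through 2023-05-21, 2023-05-24 through 2023-05-30, 2023-06-02 through 2023-06-03, 2023-06-12 through 2023-06-16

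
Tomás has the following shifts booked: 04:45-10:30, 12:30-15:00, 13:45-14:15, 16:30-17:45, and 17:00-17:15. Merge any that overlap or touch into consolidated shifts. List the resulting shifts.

12:30-15:00 is disjoint → start new block.
13:45-14:15 overlaps/touches 12:30-15:00 → extend to 12:30-15:00.
16:30-17:45 is disjoint → start new block.
17:00-17:15 overlaps/touches 16:30-17:45 → extend to 16:30-17:45.

04:45-10:30, 12:30-15:00, 16:30-17:45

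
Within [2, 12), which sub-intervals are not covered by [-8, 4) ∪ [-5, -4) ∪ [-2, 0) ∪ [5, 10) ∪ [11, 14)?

After merging, the occupied span is [-8, 4), [5, 10), [11, 14).
Gaps within [2, 12): [4, 5), [10, 11).

[4, 5) ∪ [10, 11)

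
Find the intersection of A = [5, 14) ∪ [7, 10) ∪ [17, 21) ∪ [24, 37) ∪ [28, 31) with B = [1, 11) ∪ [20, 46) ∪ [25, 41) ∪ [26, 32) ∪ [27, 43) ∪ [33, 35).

[5, 11) ∪ [20, 21) ∪ [24, 37)

First set merges to [5, 14), [17, 21), [24, 37).
Second set merges to [1, 11), [20, 46).
[5, 14) ∩ B → [5, 11).
[17, 21) ∩ B → [20, 21).
[24, 37) ∩ B → [24, 37).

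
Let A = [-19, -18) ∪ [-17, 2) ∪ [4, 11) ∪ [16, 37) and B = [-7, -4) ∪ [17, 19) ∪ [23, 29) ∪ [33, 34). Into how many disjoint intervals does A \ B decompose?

A \ B = [-19, -18), [-17, -7), [-4, 2), [4, 11), [16, 17), [19, 23), [29, 33), [34, 37).
That is 8 disjoint pieces.

8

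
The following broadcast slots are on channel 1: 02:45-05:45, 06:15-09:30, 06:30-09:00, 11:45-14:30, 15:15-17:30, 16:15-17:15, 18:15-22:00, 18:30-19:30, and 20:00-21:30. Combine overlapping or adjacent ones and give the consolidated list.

06:15–09:30 is disjoint → start new block.
06:30–09:00 overlaps/touches 06:15–09:30 → extend to 06:15–09:30.
11:45–14:30 is disjoint → start new block.
15:15–17:30 is disjoint → start new block.
16:15–17:15 overlaps/touches 15:15–17:30 → extend to 15:15–17:30.
18:15–22:00 is disjoint → start new block.
18:30–19:30 overlaps/touches 18:15–22:00 → extend to 18:15–22:00.
20:00–21:30 overlaps/touches 18:15–22:00 → extend to 18:15–22:00.

02:45–05:45, 06:15–09:30, 11:45–14:30, 15:15–17:30, 18:15–22:00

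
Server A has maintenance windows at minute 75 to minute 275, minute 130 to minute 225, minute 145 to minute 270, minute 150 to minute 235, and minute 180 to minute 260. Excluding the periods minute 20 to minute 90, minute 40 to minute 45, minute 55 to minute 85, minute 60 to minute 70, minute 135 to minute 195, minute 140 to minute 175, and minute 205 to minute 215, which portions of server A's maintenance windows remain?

First set merges to minute 75 to minute 275.
Second set merges to minute 20 to minute 90, minute 135 to minute 195, minute 205 to minute 215.
minute 75 to minute 275 with B removed leaves minute 90 to minute 135, minute 195 to minute 205, minute 215 to minute 275.

minute 90 to minute 135, minute 195 to minute 205, minute 215 to minute 275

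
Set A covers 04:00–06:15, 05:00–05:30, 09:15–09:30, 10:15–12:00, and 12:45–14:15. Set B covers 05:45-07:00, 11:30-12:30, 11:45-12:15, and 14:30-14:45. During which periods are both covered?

05:45–06:15, 11:30–12:00

A, merged: 04:00–06:15, 09:15–09:30, 10:15–12:00, 12:45–14:15.
B, merged: 05:45–07:00, 11:30–12:30, 14:30–14:45.
04:00–06:15 ∩ B → 05:45–06:15.
09:15–09:30 meets no B interval.
10:15–12:00 ∩ B → 11:30–12:00.
12:45–14:15 meets no B interval.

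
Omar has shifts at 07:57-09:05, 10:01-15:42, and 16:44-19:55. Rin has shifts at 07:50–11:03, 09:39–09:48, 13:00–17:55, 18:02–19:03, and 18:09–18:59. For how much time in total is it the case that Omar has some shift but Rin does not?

Second set merges to 07:50–11:03, 13:00–17:55, 18:02–19:03.
A \ B = 11:03–13:00, 17:55–18:02, 19:03–19:55.
Total: 1 h 57 min + 7 min + 52 min = 2 h 56 min.

2 h 56 min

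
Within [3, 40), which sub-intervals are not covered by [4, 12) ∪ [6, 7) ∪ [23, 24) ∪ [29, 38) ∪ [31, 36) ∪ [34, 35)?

[3, 4) ∪ [12, 23) ∪ [24, 29) ∪ [38, 40)

Covered (merged): [4, 12), [23, 24), [29, 38).
Complement within [3, 40): [3, 4), [12, 23), [24, 29), [38, 40).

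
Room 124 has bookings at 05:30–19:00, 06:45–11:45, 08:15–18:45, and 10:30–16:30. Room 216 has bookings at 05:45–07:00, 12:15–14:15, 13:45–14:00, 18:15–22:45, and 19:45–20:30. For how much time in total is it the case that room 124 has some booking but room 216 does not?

9 h 30 min

Merge the first list: 05:30-19:00.
Merge the second list: 05:45-07:00, 12:15-14:15, 18:15-22:45.
A \ B = 05:30-05:45, 07:00-12:15, 14:15-18:15.
Total: 15 min + 5 h 15 min + 4 h = 9 h 30 min.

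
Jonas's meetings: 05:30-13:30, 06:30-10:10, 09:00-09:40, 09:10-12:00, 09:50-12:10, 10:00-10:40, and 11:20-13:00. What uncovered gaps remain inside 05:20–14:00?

Covered (merged): 05:30-13:30.
Gaps within 05:20-14:00: 05:20-05:30, 13:30-14:00.

05:20-05:30, 13:30-14:00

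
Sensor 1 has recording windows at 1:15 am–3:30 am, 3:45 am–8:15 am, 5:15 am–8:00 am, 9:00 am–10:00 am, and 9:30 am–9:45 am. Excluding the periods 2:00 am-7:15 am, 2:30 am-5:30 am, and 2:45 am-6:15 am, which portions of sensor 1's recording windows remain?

First set merges to 1:15 am–3:30 am, 3:45 am–8:15 am, 9:00 am–10:00 am.
Second set merges to 2:00 am–7:15 am.
1:15 am–3:30 am \ B = 1:15 am–2:00 am.
3:45 am–8:15 am \ B = 7:15 am–8:15 am.
9:00 am–10:00 am: nothing removed.

1:15 am–2:00 am, 7:15 am–8:15 am, 9:00 am–10:00 am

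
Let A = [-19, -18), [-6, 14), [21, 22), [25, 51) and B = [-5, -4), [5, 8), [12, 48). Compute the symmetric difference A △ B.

A but not B: [-19, -18), [-6, -5), [-4, 5), [8, 12), [48, 51).
B but not A: [14, 21), [22, 25).
Combining gives A △ B.

[-19, -18) ∪ [-6, -5) ∪ [-4, 5) ∪ [8, 12) ∪ [14, 21) ∪ [22, 25) ∪ [48, 51)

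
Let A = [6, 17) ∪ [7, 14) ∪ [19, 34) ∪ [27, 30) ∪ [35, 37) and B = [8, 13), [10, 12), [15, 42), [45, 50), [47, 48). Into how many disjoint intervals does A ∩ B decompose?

Merge the first list: [6, 17), [19, 34), [35, 37).
Merge the second list: [8, 13), [15, 42), [45, 50).
A ∩ B = [8, 13), [15, 17), [19, 34), [35, 37).
That is 4 disjoint pieces.

4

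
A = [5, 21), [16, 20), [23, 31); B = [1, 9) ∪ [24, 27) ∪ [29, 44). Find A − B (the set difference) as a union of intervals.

[9, 21) ∪ [23, 24) ∪ [27, 29)

A, merged: [5, 21), [23, 31).
[5, 21) with B removed leaves [9, 21).
[23, 31) with B removed leaves [23, 24), [27, 29).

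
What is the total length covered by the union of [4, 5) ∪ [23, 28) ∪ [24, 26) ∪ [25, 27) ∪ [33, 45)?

18

Merged: [4, 5), [23, 28), [33, 45).
Lengths: 1 + 5 + 12 = 18.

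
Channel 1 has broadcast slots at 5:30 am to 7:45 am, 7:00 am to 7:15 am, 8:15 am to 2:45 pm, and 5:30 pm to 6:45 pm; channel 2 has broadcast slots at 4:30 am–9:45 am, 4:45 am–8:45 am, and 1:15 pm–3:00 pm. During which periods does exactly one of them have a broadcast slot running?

Merge the first list: 5:30 am-7:45 am, 8:15 am-2:45 pm, 5:30 pm-6:45 pm.
Merge the second list: 4:30 am-9:45 am, 1:15 pm-3:00 pm.
A \ B = 9:45 am-1:15 pm, 5:30 pm-6:45 pm.
B \ A = 4:30 am-5:30 am, 7:45 am-8:15 am, 2:45 pm-3:00 pm.
Union of the two gives the symmetric difference.

4:30 am-5:30 am, 7:45 am-8:15 am, 9:45 am-1:15 pm, 2:45 pm-3:00 pm, 5:30 pm-6:45 pm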